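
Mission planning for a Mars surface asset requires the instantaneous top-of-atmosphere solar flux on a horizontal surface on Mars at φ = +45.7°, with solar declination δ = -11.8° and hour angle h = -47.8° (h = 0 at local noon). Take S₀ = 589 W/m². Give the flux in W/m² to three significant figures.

cos θ_z = sin φ sin δ + cos φ cos δ cos h = -0.146356 + 0.459226 = 0.312870.
Flux = S₀ · cos θ_z = 589 × 0.312870 = 184.3 W/m².

184 W/m²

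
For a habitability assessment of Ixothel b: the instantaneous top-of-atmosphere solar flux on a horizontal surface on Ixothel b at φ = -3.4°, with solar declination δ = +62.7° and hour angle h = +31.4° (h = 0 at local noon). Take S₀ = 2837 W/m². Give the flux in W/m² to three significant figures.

cos θ_z = sin φ sin δ + cos φ cos δ cos h = -0.052701 + 0.390792 = 0.338091.
Flux = S₀ · cos θ_z = 2837 × 0.338091 = 959.2 W/m².

959 W/m²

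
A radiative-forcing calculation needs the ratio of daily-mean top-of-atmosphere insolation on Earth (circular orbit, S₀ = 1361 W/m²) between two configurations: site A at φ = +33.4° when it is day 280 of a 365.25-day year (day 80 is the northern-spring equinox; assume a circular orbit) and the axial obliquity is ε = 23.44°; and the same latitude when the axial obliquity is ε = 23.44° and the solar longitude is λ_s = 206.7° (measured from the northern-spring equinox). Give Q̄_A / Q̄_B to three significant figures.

— Configuration A (φ=+33.4°):
Solar longitude: λ_s = 360° × (280 − 80)/365.25 = 197.125°.
sin δ = sin 23.44° × sin 197.125° = -0.11713, so δ = -6.727°.
cos H₀ = −tan(+33.4°) tan(-6.727°) = 0.0778, H₀ = 1.4929 rad.
Bracket: H₀ sin φ sin δ + cos φ cos δ sin H₀ = 1.4929×0.55048×-0.11713 + 0.83485×0.99312×0.99697 = -0.096259 + 0.826594 = 0.730335.
Q̄ = (S₀/π) × [bracket] = (1361/π) × 0.730335 = 316.40 W/m².
— Configuration B (φ=+33.4°):
Solar declination: sin δ = sin ε · sin λ_s = sin 23.44° × sin 206.7° = -0.17873, so δ = -10.296°.
cos H₀ = −tan(+33.4°) tan(-10.296°) = 0.1198, H₀ = 1.4507 rad.
Bracket: H₀ sin φ sin δ + cos φ cos δ sin H₀ = 1.4507×0.55048×-0.17873 + 0.83485×0.98390×0.99280 = -0.142730 + 0.815495 = 0.672765.
Q̄ = (S₀/π) × [bracket] = (1361/π) × 0.672765 = 291.46 W/m².
Ratio Q̄_A / Q̄_B = 316.40 / 291.46 = 1.086.

Q̄_A / Q̄_B ≈ 1.09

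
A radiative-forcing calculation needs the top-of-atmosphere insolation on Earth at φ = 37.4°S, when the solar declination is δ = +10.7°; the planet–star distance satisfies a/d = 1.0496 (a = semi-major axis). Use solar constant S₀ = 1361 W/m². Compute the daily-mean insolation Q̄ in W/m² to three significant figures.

cos H₀ = −tan(-37.4°) tan(+10.700°) = 0.1445, H₀ = 1.4258 rad.
Bracket: H₀ sin φ sin δ + cos φ cos δ sin H₀ = 1.4258×-0.60738×0.18567 + 0.79441×0.98261×0.98951 = -0.160791 + 0.772407 = 0.611616.
Inverse-square distance factor (a/d)² = 1.0496² = 1.101660.
Q̄ = (S₀/π) × 1.101660 × [bracket] = (1361/π) × 1.101660 × 0.611616 = 291.9 W/m².

Q̄ ≈ 292 W/m²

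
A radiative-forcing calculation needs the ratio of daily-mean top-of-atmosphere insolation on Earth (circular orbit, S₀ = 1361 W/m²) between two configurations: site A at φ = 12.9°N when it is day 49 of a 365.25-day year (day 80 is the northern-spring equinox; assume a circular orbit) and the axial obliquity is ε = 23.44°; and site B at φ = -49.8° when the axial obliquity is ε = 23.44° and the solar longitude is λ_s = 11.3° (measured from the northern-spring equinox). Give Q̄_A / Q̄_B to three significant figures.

Q̄_A / Q̄_B ≈ 1.60

— Configuration A (φ=+12.9°):
Solar longitude: λ_s = 360° × (49 − 80)/365.25 = -30.554°, i.e. -30.554° + 360° = 329.446°.
sin δ = sin 23.44° × sin 329.446° = -0.20222, so δ = -11.667°.
cos H₀ = −tan(+12.9°) tan(-11.667°) = 0.0473, H₀ = 1.5235 rad.
Bracket: H₀ sin φ sin δ + cos φ cos δ sin H₀ = 1.5235×0.22325×-0.20222 + 0.97476×0.97934×0.99888 = -0.068779 + 0.953552 = 0.884773.
Q̄ = (S₀/π) × [bracket] = (1361/π) × 0.884773 = 383.30 W/m².
— Configuration B (φ=-49.8°):
Solar declination: sin δ = sin ε · sin λ_s = sin 23.44° × sin 11.3° = 0.07795, so δ = +4.470°.
cos H₀ = −tan(-49.8°) tan(+4.470°) = 0.0925, H₀ = 1.4781 rad.
Bracket: H₀ sin φ sin δ + cos φ cos δ sin H₀ = 1.4781×-0.76380×0.07795 + 0.64546×0.99696×0.99571 = -0.088003 + 0.640737 = 0.552734.
Q̄ = (S₀/π) × [bracket] = (1361/π) × 0.552734 = 239.46 W/m².
Ratio Q̄_A / Q̄_B = 383.30 / 239.46 = 1.601.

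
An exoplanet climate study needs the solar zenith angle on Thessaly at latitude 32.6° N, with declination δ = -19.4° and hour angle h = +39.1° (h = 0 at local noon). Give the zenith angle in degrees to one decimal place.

θ_z = 64.0°

cos θ_z = sin ϕ sin δ + cos ϕ cos δ cos h = -0.178959 + 0.616662 = 0.437703.
θ_z = arccos(0.437703) = 64.0°.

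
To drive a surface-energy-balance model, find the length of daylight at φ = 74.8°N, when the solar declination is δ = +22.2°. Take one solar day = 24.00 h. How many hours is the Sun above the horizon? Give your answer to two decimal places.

Sunrise equation: cos H₀ = −tan φ · tan δ = -1.5020 ≤ −1, so the Sun never sets (polar day) and H₀ = π.
Daylight = 2H₀/(2π) × 24.00 h = (3.1416/π) × 24.00 = 24.00 h.

24.00 h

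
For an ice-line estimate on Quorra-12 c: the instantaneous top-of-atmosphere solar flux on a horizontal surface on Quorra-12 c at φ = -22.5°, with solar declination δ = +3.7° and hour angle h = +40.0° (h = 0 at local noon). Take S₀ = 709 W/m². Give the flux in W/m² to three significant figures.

cos θ_z = sin φ sin δ + cos φ cos δ cos h = -0.024695 + 0.706258 = 0.681563.
Flux = S₀ · cos θ_z = 709 × 0.681563 = 483.2 W/m².

483 W/m²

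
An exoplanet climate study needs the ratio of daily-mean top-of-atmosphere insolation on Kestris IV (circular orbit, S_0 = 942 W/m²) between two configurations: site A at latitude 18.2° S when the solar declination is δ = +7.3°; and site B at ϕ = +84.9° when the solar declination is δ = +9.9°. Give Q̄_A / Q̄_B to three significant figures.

— Configuration A (ϕ=-18.2°):
cos h₀ = −tan(-18.2°) tan(+7.300°) = 0.0421, h₀ = 1.5287 rad.
Bracket: h₀ sin ϕ sin δ + cos ϕ cos δ sin h₀ = 1.5287×-0.31233×0.12706 + 0.94997×0.99189×0.99911 = -0.060666 + 0.941427 = 0.880761.
Q̄ = (S_0/π) × [bracket] = (942/π) × 0.880761 = 264.09 W/m².
— Configuration B (ϕ=+84.9°):
cos h₀ = −tan(+84.9°) tan(+9.900°) = -1.9555 ≤ −1 ⇒ polar day, h₀ = π.
Bracket: h₀ sin ϕ sin δ + cos ϕ cos δ sin h₀ = 3.1416×0.99604×0.17193 + 0.08889×0.98511×0.00000 = 0.537996 + 0.000000 = 0.537996.
Q̄ = (S_0/π) × [bracket] = (942/π) × 0.537996 = 161.32 W/m².
Ratio Q̄_A / Q̄_B = 264.09 / 161.32 = 1.637.

Q̄_A / Q̄_B ≈ 1.64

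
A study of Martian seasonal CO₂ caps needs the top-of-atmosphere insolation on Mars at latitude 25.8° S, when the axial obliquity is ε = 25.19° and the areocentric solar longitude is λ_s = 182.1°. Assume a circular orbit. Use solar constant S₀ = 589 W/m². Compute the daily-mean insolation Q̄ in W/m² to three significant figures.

sin δ = sin 25.19° × sin 182.1° = -0.01560, so δ = -0.894°.
cos H₀ = −tan(-25.8°) tan(-0.894°) = -0.0075, H₀ = 1.5783 rad.
Bracket: H₀ sin φ sin δ + cos φ cos δ sin H₀ = 1.5783×-0.43523×-0.01560 + 0.90032×0.99988×0.99997 = 0.010716 + 0.900185 = 0.910901.
Q̄ = (S₀/π) × [bracket] = (589/π) × 0.910901 = 170.8 W/m².

Q̄ ≈ 171 W/m²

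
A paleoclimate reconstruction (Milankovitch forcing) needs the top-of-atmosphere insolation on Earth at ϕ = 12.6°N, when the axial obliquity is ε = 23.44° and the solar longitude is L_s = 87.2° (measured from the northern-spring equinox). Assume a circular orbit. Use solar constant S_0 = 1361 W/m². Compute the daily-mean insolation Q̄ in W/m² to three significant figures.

Q̄ ≈ 449 W/m²

Solar declination: sin δ = sin ε · sin L_s = sin 23.44° × sin 87.2° = 0.39731, so δ = +23.410°.
cos h₀ = −tan(+12.6°) tan(+23.410°) = -0.0968, h₀ = 1.6677 rad.
Bracket: h₀ sin ϕ sin δ + cos ϕ cos δ sin h₀ = 1.6677×0.21814×0.39731 + 0.97592×0.91768×0.99531 = 0.144538 + 0.891382 = 1.035920.
Q̄ = (S_0/π) × [bracket] = (1361/π) × 1.035920 = 448.8 W/m².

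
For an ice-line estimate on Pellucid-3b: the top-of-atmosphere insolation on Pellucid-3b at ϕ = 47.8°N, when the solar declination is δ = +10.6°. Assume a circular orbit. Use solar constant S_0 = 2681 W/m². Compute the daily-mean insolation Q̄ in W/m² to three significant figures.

cos h₀ = −tan(+47.8°) tan(+10.600°) = -0.2064, h₀ = 1.7787 rad.
Bracket: h₀ sin ϕ sin δ + cos ϕ cos δ sin h₀ = 1.7787×0.74080×0.18395 + 0.67172×0.98294×0.97847 = 0.242384 + 0.646045 = 0.888429.
Q̄ = (S_0/π) × [bracket] = (2681/π) × 0.888429 = 758.2 W/m².

Q̄ ≈ 758 W/m²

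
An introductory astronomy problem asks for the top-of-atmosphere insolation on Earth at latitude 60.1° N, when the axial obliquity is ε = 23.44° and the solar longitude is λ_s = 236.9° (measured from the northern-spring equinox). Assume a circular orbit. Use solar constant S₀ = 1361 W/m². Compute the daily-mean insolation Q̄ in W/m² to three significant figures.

Solar declination: sin δ = sin ε · sin λ_s = sin 23.44° × sin 236.9° = -0.33323, so δ = -19.465°.
cos H₀ = −tan(+60.1°) tan(-19.465°) = 0.6146, H₀ = 0.9089 rad.
Bracket: H₀ sin φ sin δ + cos φ cos δ sin H₀ = 0.9089×0.86690×-0.33323 + 0.49849×0.94284×0.78880 = -0.262560 + 0.370733 = 0.108173.
Q̄ = (S₀/π) × [bracket] = (1361/π) × 0.108173 = 46.86 W/m².

Q̄ ≈ 46.9 W/m²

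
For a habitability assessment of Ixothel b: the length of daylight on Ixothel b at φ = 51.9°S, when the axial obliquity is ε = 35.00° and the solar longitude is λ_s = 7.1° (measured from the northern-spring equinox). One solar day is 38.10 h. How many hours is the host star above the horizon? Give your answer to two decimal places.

17.95 h

Solar declination: sin δ = sin ε · sin λ_s = sin 35.00° × sin 7.1° = 0.07089, so δ = +4.065°.
cos H₀ = −tan φ · tan δ = −tan(-51.9°) × tan(+4.065°) = 0.0906, so H₀ = 1.4800 rad = 84.80°.
Daylight = 2H₀/(2π) × 38.10 h = (1.4800/π) × 38.10 = 17.95 h.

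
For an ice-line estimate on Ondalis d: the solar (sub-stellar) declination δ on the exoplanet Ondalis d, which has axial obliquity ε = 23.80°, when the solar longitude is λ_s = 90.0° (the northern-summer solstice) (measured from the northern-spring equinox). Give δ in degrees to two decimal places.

sin δ = sin ε · sin λ_s = sin 23.80° × sin 90.0° = 0.403545.
δ = arcsin(0.403545) = +23.80°.

δ = +23.80°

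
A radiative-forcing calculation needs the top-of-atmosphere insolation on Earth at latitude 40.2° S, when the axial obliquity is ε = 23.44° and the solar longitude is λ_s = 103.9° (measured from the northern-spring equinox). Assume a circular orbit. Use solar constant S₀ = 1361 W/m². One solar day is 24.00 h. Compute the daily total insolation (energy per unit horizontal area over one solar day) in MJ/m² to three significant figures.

Solar declination: sin δ = sin ε · sin λ_s = sin 23.44° × sin 103.9° = 0.38614, so δ = +22.715°.
cos H₀ = −tan(-40.2°) tan(+22.715°) = 0.3538, H₀ = 1.2092 rad.
Bracket: H₀ sin φ sin δ + cos φ cos δ sin H₀ = 1.2092×-0.64546×0.38614 + 0.76380×0.92244×0.93534 = -0.301378 + 0.659003 = 0.357625.
Q̄ = (S₀/π) × [bracket] = (1361/π) × 0.357625 = 154.93 W/m².
Daily total = Q̄ × 24.00 h × 3600 s/h = 154.93 × 24.00 × 3600 / 10⁶ = 13.39 MJ/m².

13.4 MJ/m²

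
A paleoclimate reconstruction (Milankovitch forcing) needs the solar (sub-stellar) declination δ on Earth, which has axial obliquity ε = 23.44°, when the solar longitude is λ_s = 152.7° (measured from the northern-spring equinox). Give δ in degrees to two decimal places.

sin δ = sin ε · sin λ_s = sin 23.44° × sin 152.7° = 0.182446.
δ = arcsin(0.182446) = +10.51°.

δ = +10.51°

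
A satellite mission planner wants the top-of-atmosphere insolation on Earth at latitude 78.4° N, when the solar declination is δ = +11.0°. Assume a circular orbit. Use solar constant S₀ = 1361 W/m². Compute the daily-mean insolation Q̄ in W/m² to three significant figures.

cos H₀ = −tan(+78.4°) tan(+11.000°) = -0.9469, H₀ = 2.8144 rad.
Bracket: H₀ sin φ sin δ + cos φ cos δ sin H₀ = 2.8144×0.97958×0.19081 + 0.20108×0.98163×0.32139 = 0.526050 + 0.063438 = 0.589488.
Q̄ = (S₀/π) × [bracket] = (1361/π) × 0.589488 = 255.4 W/m².

Q̄ ≈ 255 W/m²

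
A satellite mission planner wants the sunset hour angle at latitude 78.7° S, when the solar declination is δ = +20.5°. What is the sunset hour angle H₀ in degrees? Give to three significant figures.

cos H₀ = −tan φ · tan δ = 1.8711 ≥ 1, so the Sun never rises (polar night) and H₀ = 0.

H₀ = 0.00°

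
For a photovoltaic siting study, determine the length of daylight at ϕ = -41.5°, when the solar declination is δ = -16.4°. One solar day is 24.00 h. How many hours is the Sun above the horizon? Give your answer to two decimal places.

cos h₀ = −tan ϕ · tan δ = −tan(-41.5°) × tan(-16.400°) = -0.2604, so h₀ = 1.8342 rad = 105.09°.
Daylight = 2h₀/(2π) × 24.00 h = (1.8342/π) × 24.00 = 14.01 h.

14.01 h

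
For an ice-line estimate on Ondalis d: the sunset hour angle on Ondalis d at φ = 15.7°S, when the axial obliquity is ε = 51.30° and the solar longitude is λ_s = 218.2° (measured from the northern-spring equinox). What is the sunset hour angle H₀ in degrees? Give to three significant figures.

H₀ = 98.9°

Solar declination: sin δ = sin ε · sin λ_s = sin 51.30° × sin 218.2° = -0.48262, so δ = -28.857°.
cos H₀ = −tan φ · tan δ = −tan(-15.7°) × tan(-28.857°) = -0.1549, so H₀ = 1.7263 rad = 98.91°.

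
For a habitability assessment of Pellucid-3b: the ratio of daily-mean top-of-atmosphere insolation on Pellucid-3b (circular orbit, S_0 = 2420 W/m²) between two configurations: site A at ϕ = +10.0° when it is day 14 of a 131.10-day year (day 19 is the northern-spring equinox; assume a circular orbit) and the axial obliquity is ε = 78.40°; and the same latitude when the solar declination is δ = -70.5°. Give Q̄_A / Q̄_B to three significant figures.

— Configuration A (ϕ=+10.0°):
Solar longitude: L_s = 360° × (14 − 19)/131.10 = -13.730°, i.e. -13.730° + 360° = 346.270°.
sin δ = sin 78.40° × sin 346.270° = -0.23250, so δ = -13.444°.
cos h₀ = −tan(+10.0°) tan(-13.444°) = 0.0422, h₀ = 1.5286 rad.
Bracket: h₀ sin ϕ sin δ + cos ϕ cos δ sin h₀ = 1.5286×0.17365×-0.23250 + 0.98481×0.97260×0.99911 = -0.061715 + 0.956974 = 0.895259.
Q̄ = (S_0/π) × [bracket] = (2420/π) × 0.895259 = 689.63 W/m².
— Configuration B (ϕ=+10.0°):
cos h₀ = −tan(+10.0°) tan(-70.500°) = 0.4979, h₀ = 1.0496 rad.
Bracket: h₀ sin ϕ sin δ + cos ϕ cos δ sin h₀ = 1.0496×0.17365×-0.94264 + 0.98481×0.33381×0.86722 = -0.171808 + 0.285089 = 0.113281.
Q̄ = (S_0/π) × [bracket] = (2420/π) × 0.113281 = 87.261 W/m².
Ratio Q̄_A / Q̄_B = 689.63 / 87.261 = 7.903.

Q̄_A / Q̄_B ≈ 7.90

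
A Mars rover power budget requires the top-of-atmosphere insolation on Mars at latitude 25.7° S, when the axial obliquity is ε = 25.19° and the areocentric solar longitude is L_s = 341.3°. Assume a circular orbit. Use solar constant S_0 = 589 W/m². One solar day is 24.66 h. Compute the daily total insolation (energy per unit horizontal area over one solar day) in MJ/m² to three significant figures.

sin δ = sin 25.19° × sin 341.3° = -0.13646, so δ = -7.843°.
cos h₀ = −tan(-25.7°) tan(-7.843°) = -0.0663, h₀ = 1.6371 rad.
Bracket: h₀ sin ϕ sin δ + cos ϕ cos δ sin h₀ = 1.6371×-0.43366×-0.13646 + 0.90108×0.99065×0.99780 = 0.096879 + 0.890691 = 0.987570.
Q̄ = (S_0/π) × [bracket] = (589/π) × 0.987570 = 185.15 W/m².
Daily total = Q̄ × 24.66 h × 3600 s/h = 185.15 × 24.66 × 3600 / 10⁶ = 16.44 MJ/m².

16.4 MJ/m²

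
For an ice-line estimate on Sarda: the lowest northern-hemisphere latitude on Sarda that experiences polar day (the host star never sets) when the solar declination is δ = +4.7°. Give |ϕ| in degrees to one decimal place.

|ϕ| = 85.3°

Polar day requires cos h₀ = −tan ϕ tan δ ≤ −1, i.e. tan ϕ tan δ ≥ 1.
The boundary is |tan ϕ| · |tan δ| = 1, so |ϕ| = 90° − |δ| = 90° − 4.7° = 85.3° in the northern hemisphere.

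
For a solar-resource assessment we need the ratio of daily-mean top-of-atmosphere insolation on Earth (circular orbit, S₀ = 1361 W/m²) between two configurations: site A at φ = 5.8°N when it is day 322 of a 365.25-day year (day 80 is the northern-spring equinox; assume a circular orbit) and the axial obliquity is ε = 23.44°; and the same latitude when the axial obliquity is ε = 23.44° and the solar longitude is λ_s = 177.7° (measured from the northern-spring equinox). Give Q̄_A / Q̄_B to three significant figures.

— Configuration A (φ=+5.8°):
Solar longitude: λ_s = 360° × (322 − 80)/365.25 = 238.522°.
sin δ = sin 23.44° × sin 238.522° = -0.33925, so δ = -19.831°.
cos H₀ = −tan(+5.8°) tan(-19.831°) = 0.0366, H₀ = 1.5342 rad.
Bracket: H₀ sin φ sin δ + cos φ cos δ sin H₀ = 1.5342×0.10106×-0.33925 + 0.99488×0.94070×0.99933 = -0.052599 + 0.935257 = 0.882658.
Q̄ = (S₀/π) × [bracket] = (1361/π) × 0.882658 = 382.38 W/m².
— Configuration B (φ=+5.8°):
Solar declination: sin δ = sin ε · sin λ_s = sin 23.44° × sin 177.7° = 0.01596, so δ = +0.915°.
cos H₀ = −tan(+5.8°) tan(+0.915°) = -0.0016, H₀ = 1.5724 rad.
Bracket: H₀ sin φ sin δ + cos φ cos δ sin H₀ = 1.5724×0.10106×0.01596 + 0.99488×0.99987×1.00000 = 0.002536 + 0.994751 = 0.997287.
Q̄ = (S₀/π) × [bracket] = (1361/π) × 0.997287 = 432.04 W/m².
Ratio Q̄_A / Q̄_B = 382.38 / 432.04 = 0.8851.

Q̄_A / Q̄_B ≈ 0.885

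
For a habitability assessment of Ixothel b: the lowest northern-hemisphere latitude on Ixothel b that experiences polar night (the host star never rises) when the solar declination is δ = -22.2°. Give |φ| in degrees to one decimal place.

Polar night requires cos H₀ = −tan φ tan δ ≥ 1, i.e. tan φ tan δ ≤ −1.
The boundary is |tan φ| · |tan δ| = 1, so |φ| = 90° − |δ| = 90° − 22.2° = 67.8° in the northern hemisphere.

|φ| = 67.8°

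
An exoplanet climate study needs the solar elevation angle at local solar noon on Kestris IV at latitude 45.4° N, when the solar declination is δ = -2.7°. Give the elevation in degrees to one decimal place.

41.9°

At local noon the hour angle is zero, so the zenith angle equals |ϕ − δ| = |+45.4° − (-2.700°)| = 48.100°.
Elevation = 90° − 48.100° = 41.9°.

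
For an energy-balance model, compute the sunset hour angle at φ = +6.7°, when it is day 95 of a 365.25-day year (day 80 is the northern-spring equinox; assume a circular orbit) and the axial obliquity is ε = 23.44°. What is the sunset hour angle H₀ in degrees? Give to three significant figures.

H₀ = 90.7°

Solar longitude: λ_s = 360° × (95 − 80)/365.25 = 14.784°.
sin δ = sin 23.44° × sin 14.784° = 0.10151, so δ = +5.826°.
cos H₀ = −tan φ · tan δ = −tan(+6.7°) × tan(+5.826°) = -0.0120, so H₀ = 1.5828 rad = 90.69°.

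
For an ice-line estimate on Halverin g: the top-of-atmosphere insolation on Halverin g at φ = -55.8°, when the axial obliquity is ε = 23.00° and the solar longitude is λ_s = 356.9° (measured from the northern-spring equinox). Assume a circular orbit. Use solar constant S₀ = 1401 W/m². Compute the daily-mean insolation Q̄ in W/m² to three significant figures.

Solar declination: sin δ = sin ε · sin λ_s = sin 23.00° × sin 356.9° = -0.02113, so δ = -1.211°.
cos H₀ = −tan(-55.8°) tan(-1.211°) = -0.0311, H₀ = 1.6019 rad.
Bracket: H₀ sin φ sin δ + cos φ cos δ sin H₀ = 1.6019×-0.82708×-0.02113 + 0.56208×0.99978×0.99952 = 0.027995 + 0.561687 = 0.589682.
Q̄ = (S₀/π) × [bracket] = (1401/π) × 0.589682 = 263.0 W/m².

Q̄ ≈ 263 W/m²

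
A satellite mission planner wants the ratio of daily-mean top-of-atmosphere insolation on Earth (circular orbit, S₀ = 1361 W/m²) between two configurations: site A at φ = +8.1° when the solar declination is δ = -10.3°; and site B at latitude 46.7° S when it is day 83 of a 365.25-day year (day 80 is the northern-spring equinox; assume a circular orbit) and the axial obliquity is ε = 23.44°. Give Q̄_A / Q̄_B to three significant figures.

Q̄_A / Q̄_B ≈ 1.41

— Configuration A (φ=+8.1°):
cos H₀ = −tan(+8.1°) tan(-10.300°) = 0.0259, H₀ = 1.5449 rad.
Bracket: H₀ sin φ sin δ + cos φ cos δ sin H₀ = 1.5449×0.14090×-0.17880 + 0.99002×0.98389×0.99967 = -0.038921 + 0.973749 = 0.934828.
Q̄ = (S₀/π) × [bracket] = (1361/π) × 0.934828 = 404.99 W/m².
— Configuration B (φ=-46.7°):
Solar longitude: λ_s = 360° × (83 − 80)/365.25 = 2.957°.
sin δ = sin 23.44° × sin 2.957° = 0.02052, so δ = +1.176°.
cos H₀ = −tan(-46.7°) tan(+1.176°) = 0.0218, H₀ = 1.5490 rad.
Bracket: H₀ sin φ sin δ + cos φ cos δ sin H₀ = 1.5490×-0.72777×0.02052 + 0.68582×0.99979×0.99976 = -0.023133 + 0.685511 = 0.662378.
Q̄ = (S₀/π) × [bracket] = (1361/π) × 0.662378 = 286.96 W/m².
Ratio Q̄_A / Q̄_B = 404.99 / 286.96 = 1.411.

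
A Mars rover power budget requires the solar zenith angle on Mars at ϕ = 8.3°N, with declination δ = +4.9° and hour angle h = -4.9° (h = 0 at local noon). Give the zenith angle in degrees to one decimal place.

cos θ_z = sin ϕ sin δ + cos ϕ cos δ cos h = 0.012330 + 0.982306 = 0.994636.
θ_z = arccos(0.994636) = 5.9°.

θ_z = 5.9°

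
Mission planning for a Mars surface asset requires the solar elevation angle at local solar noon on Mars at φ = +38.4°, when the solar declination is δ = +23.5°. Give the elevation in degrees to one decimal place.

75.1°

At local noon the hour angle is zero, so the zenith angle equals |φ − δ| = |+38.4° − (+23.500°)| = 14.900°.
Elevation = 90° − 14.900° = 75.1°.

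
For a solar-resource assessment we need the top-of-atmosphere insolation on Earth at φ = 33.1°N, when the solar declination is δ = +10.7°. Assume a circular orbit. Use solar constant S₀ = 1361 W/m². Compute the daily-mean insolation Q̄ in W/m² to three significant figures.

cos H₀ = −tan(+33.1°) tan(+10.700°) = -0.1232, H₀ = 1.6943 rad.
Bracket: H₀ sin φ sin δ + cos φ cos δ sin H₀ = 1.6943×0.54610×0.18567 + 0.83772×0.98261×0.99238 = 0.171793 + 0.816880 = 0.988673.
Q̄ = (S₀/π) × [bracket] = (1361/π) × 0.988673 = 428.3 W/m².

Q̄ ≈ 428 W/m²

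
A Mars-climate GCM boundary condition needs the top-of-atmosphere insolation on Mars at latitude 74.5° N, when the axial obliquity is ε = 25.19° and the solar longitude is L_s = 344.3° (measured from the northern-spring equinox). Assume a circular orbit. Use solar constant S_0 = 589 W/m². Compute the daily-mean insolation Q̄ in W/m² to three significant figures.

Q̄ ≈ 21.5 W/m²

Solar declination: sin δ = sin ε · sin L_s = sin 25.19° × sin 344.3° = -0.11517, so δ = -6.614°.
cos h₀ = −tan(+74.5°) tan(-6.614°) = 0.4181, h₀ = 1.1395 rad.
Bracket: h₀ sin ϕ sin δ + cos ϕ cos δ sin h₀ = 1.1395×0.96363×-0.11517 + 0.26724×0.99335×0.90841 = -0.126463 + 0.241149 = 0.114686.
Q̄ = (S_0/π) × [bracket] = (589/π) × 0.114686 = 21.50 W/m².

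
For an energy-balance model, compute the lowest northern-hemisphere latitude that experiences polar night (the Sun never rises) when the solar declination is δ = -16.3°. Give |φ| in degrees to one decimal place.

Polar night requires cos H₀ = −tan φ tan δ ≥ 1, i.e. tan φ tan δ ≤ −1.
The boundary is |tan φ| · |tan δ| = 1, so |φ| = 90° − |δ| = 90° − 16.3° = 73.7° in the northern hemisphere.

|φ| = 73.7°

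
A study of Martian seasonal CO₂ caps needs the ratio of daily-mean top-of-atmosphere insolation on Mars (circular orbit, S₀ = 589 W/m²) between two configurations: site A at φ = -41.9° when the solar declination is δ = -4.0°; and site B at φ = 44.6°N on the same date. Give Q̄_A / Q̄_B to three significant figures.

— Configuration A (φ=-41.9°):
cos H₀ = −tan(-41.9°) tan(-4.000°) = -0.0627, H₀ = 1.6336 rad.
Bracket: H₀ sin φ sin δ + cos φ cos δ sin H₀ = 1.6336×-0.66783×-0.06976 + 0.74431×0.99756×0.99803 = 0.076106 + 0.741031 = 0.817137.
Q̄ = (S₀/π) × [bracket] = (589/π) × 0.817137 = 153.20 W/m².
— Configuration B (φ=+44.6°):
cos H₀ = −tan(+44.6°) tan(-4.000°) = 0.0690, H₀ = 1.5018 rad.
Bracket: H₀ sin φ sin δ + cos φ cos δ sin H₀ = 1.5018×0.70215×-0.06976 + 0.71203×0.99756×0.99762 = -0.073561 + 0.708602 = 0.635041.
Q̄ = (S₀/π) × [bracket] = (589/π) × 0.635041 = 119.06 W/m².
Ratio Q̄_A / Q̄_B = 153.20 / 119.06 = 1.287.

Q̄_A / Q̄_B ≈ 1.29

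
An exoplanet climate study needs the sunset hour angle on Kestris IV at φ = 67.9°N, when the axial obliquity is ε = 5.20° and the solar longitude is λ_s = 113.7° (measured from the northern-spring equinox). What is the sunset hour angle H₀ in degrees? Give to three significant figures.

Solar declination: sin δ = sin ε · sin λ_s = sin 5.20° × sin 113.7° = 0.08299, so δ = +4.760°.
cos H₀ = −tan φ · tan δ = −tan(+67.9°) × tan(+4.760°) = -0.2051, so H₀ = 1.7773 rad = 101.83°.

H₀ = 102°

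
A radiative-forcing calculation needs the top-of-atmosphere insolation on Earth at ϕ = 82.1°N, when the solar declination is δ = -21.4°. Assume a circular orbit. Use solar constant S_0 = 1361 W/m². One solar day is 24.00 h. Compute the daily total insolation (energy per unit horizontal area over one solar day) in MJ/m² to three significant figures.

cos h₀ = −tan(+82.1°) tan(-21.400°) = 2.8242 ≥ 1 ⇒ polar night, h₀ = 0 and Q̄ = 0.
Daily total = Q̄ × 24.00 h × 3600 s/h = 0.00 MJ/m².

0.00 MJ/m²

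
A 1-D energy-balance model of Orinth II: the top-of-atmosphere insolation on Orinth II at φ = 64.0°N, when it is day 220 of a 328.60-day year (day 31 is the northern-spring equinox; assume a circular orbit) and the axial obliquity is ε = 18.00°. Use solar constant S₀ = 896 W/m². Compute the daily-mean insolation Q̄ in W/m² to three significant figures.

Q̄ ≈ 72.5 W/m²

Solar longitude: λ_s = 360° × (220 − 31)/328.60 = 207.060°.
sin δ = sin 18.00° × sin 207.060° = -0.14058, so δ = -8.081°.
cos H₀ = −tan(+64.0°) tan(-8.081°) = 0.2911, H₀ = 1.2754 rad.
Bracket: H₀ sin φ sin δ + cos φ cos δ sin H₀ = 1.2754×0.89879×-0.14058 + 0.43837×0.99007×0.95669 = -0.161149 + 0.415220 = 0.254071.
Q̄ = (S₀/π) × [bracket] = (896/π) × 0.254071 = 72.46 W/m².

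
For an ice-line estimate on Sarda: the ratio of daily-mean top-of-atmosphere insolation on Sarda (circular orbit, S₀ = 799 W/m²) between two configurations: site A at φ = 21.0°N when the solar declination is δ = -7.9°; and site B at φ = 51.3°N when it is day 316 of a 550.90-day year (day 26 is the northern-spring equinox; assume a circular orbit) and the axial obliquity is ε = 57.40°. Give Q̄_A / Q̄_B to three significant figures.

— Configuration A (φ=+21.0°):
cos H₀ = −tan(+21.0°) tan(-7.900°) = 0.0533, H₀ = 1.5175 rad.
Bracket: H₀ sin φ sin δ + cos φ cos δ sin H₀ = 1.5175×0.35837×-0.13744 + 0.93358×0.99051×0.99858 = -0.074744 + 0.923407 = 0.848663.
Q̄ = (S₀/π) × [bracket] = (799/π) × 0.848663 = 215.84 W/m².
— Configuration B (φ=+51.3°):
Solar longitude: λ_s = 360° × (316 − 26)/550.90 = 189.508°.
sin δ = sin 57.40° × sin 189.508° = -0.13916, so δ = -7.999°.
cos H₀ = −tan(+51.3°) tan(-7.999°) = 0.1754, H₀ = 1.3945 rad.
Bracket: H₀ sin φ sin δ + cos φ cos δ sin H₀ = 1.3945×0.78043×-0.13916 + 0.62524×0.99027×0.98450 = -0.151449 + 0.609559 = 0.458110.
Q̄ = (S₀/π) × [bracket] = (799/π) × 0.458110 = 116.51 W/m².
Ratio Q̄_A / Q̄_B = 215.84 / 116.51 = 1.853.

Q̄_A / Q̄_B ≈ 1.85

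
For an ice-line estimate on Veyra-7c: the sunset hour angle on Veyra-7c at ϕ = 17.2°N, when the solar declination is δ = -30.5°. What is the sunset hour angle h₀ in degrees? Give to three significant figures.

cos h₀ = −tan ϕ · tan δ = −tan(+17.2°) × tan(-30.500°) = 0.1823, so h₀ = 1.3874 rad = 79.49°.

h₀ = 79.5°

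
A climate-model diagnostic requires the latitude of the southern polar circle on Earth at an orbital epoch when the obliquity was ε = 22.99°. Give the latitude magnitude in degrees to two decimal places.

67.01°

The polar circle is the lowest latitude that experiences at least one full rotation of continuous darkness at the northern-summer solstice; it lies at |φ| = 90° − ε = 90° − 22.99° = 67.01°.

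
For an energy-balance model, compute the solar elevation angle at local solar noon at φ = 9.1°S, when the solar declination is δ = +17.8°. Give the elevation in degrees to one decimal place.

63.1°

At local noon the hour angle is zero, so the zenith angle equals |φ − δ| = |-9.1° − (+17.800°)| = 26.900°.
Elevation = 90° − 26.900° = 63.1°.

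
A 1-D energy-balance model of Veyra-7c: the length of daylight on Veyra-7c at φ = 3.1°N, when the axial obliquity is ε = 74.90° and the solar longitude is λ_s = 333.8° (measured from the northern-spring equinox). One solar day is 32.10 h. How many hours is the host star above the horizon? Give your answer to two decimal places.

Solar declination: sin δ = sin ε · sin λ_s = sin 74.90° × sin 333.8° = -0.42626, so δ = -25.231°.
cos H₀ = −tan φ · tan δ = −tan(+3.1°) × tan(-25.231°) = 0.0255, so H₀ = 1.5453 rad = 88.54°.
Daylight = 2H₀/(2π) × 32.10 h = (1.5453/π) × 32.10 = 15.79 h.

15.79 h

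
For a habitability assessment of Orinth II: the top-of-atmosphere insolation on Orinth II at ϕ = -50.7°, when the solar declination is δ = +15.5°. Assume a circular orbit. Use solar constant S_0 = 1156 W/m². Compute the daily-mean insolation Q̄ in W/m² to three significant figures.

cos h₀ = −tan(-50.7°) tan(+15.500°) = 0.3388, h₀ = 1.2251 rad.
Bracket: h₀ sin ϕ sin δ + cos ϕ cos δ sin h₀ = 1.2251×-0.77384×0.26724 + 0.63338×0.96363×0.94085 = -0.253352 + 0.574242 = 0.320890.
Q̄ = (S_0/π) × [bracket] = (1156/π) × 0.320890 = 118.1 W/m².

Q̄ ≈ 118 W/m²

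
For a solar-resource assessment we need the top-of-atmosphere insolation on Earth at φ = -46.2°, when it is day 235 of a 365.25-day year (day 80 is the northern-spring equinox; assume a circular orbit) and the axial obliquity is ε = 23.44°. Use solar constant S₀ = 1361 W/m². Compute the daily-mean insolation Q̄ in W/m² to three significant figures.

Solar longitude: λ_s = 360° × (235 − 80)/365.25 = 152.772°.
sin δ = sin 23.44° × sin 152.772° = 0.18200, so δ = +10.486°.
cos H₀ = −tan(-46.2°) tan(+10.486°) = 0.1930, H₀ = 1.3766 rad.
Bracket: H₀ sin φ sin δ + cos φ cos δ sin H₀ = 1.3766×-0.72176×0.18200 + 0.69214×0.98330×0.98120 = -0.180831 + 0.667786 = 0.486955.
Q̄ = (S₀/π) × [bracket] = (1361/π) × 0.486955 = 211.0 W/m².

Q̄ ≈ 211 W/m²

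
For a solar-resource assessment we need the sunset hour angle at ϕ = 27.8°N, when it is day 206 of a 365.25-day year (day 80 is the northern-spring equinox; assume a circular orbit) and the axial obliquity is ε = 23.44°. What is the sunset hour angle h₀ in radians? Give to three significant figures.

Solar longitude: L_s = 360° × (206 − 80)/365.25 = 124.189°.
sin δ = sin 23.44° × sin 124.189° = 0.32905, so δ = +19.211°.
cos h₀ = −tan ϕ · tan δ = −tan(+27.8°) × tan(+19.211°) = -0.1837, so h₀ = 1.7556 rad = 100.59°.

h₀ = 1.76 rad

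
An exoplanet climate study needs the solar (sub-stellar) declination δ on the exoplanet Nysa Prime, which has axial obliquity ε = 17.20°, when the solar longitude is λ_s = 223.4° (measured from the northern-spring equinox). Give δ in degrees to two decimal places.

δ = -11.72°

sin δ = sin ε · sin λ_s = sin 17.20° × sin 223.4° = -0.203177.
δ = arcsin(-0.203177) = -11.72°.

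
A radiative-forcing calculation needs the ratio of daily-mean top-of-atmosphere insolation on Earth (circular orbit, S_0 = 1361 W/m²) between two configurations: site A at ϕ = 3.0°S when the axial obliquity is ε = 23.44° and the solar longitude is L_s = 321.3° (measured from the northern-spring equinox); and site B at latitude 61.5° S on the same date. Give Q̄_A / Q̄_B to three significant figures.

Q̄_A / Q̄_B ≈ 1.15

— Configuration A (ϕ=-3.0°):
Solar declination: sin δ = sin ε · sin L_s = sin 23.44° × sin 321.3° = -0.24871, so δ = -14.401°.
cos h₀ = −tan(-3.0°) tan(-14.401°) = -0.0135, h₀ = 1.5843 rad.
Bracket: h₀ sin ϕ sin δ + cos ϕ cos δ sin h₀ = 1.5843×-0.05234×-0.24871 + 0.99863×0.96858×0.99991 = 0.020624 + 0.967166 = 0.987790.
Q̄ = (S_0/π) × [bracket] = (1361/π) × 0.987790 = 427.93 W/m².
— Configuration B (ϕ=-61.5°):
cos h₀ = −tan(-61.5°) tan(-14.401°) = -0.4729, h₀ = 2.0634 rad.
Bracket: h₀ sin ϕ sin δ + cos ϕ cos δ sin h₀ = 2.0634×-0.87882×-0.24871 + 0.47716×0.96858×0.88110 = 0.451000 + 0.407216 = 0.858216.
Q̄ = (S_0/π) × [bracket] = (1361/π) × 0.858216 = 371.80 W/m².
Ratio Q̄_A / Q̄_B = 427.93 / 371.80 = 1.151.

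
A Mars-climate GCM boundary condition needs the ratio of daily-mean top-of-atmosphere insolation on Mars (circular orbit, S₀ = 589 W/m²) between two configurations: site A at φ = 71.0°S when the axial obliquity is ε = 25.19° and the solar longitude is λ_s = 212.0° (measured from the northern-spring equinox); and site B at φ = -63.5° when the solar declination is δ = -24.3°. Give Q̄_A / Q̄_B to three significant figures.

— Configuration A (φ=-71.0°):
Solar declination: sin δ = sin ε · sin λ_s = sin 25.19° × sin 212.0° = -0.22554, so δ = -13.035°.
cos H₀ = −tan(-71.0°) tan(-13.035°) = -0.6724, H₀ = 2.3082 rad.
Bracket: H₀ sin φ sin δ + cos φ cos δ sin H₀ = 2.3082×-0.94552×-0.22554 + 0.32557×0.97423×0.74023 = 0.492230 + 0.234786 = 0.727016.
Q̄ = (S₀/π) × [bracket] = (589/π) × 0.727016 = 136.30 W/m².
— Configuration B (φ=-63.5°):
cos H₀ = −tan(-63.5°) tan(-24.300°) = -0.9056, H₀ = 2.7036 rad.
Bracket: H₀ sin φ sin δ + cos φ cos δ sin H₀ = 2.7036×-0.89493×-0.41151 + 0.44620×0.91140×0.42413 = 0.995662 + 0.172480 = 1.168142.
Q̄ = (S₀/π) × [bracket] = (589/π) × 1.168142 = 219.01 W/m².
Ratio Q̄_A / Q̄_B = 136.30 / 219.01 = 0.6223.

Q̄_A / Q̄_B ≈ 0.622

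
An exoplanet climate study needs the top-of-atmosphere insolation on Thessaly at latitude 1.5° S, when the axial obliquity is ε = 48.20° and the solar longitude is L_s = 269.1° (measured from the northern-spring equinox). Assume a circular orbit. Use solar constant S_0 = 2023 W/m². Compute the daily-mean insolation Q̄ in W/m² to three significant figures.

Q̄ ≈ 449 W/m²

Solar declination: sin δ = sin ε · sin L_s = sin 48.20° × sin 269.1° = -0.74538, so δ = -48.192°.
cos h₀ = −tan(-1.5°) tan(-48.192°) = -0.0293, h₀ = 1.6001 rad.
Bracket: h₀ sin ϕ sin δ + cos ϕ cos δ sin h₀ = 1.6001×-0.02618×-0.74538 + 0.99966×0.66664×0.99957 = 0.031224 + 0.666127 = 0.697351.
Q̄ = (S_0/π) × [bracket] = (2023/π) × 0.697351 = 449.1 W/m².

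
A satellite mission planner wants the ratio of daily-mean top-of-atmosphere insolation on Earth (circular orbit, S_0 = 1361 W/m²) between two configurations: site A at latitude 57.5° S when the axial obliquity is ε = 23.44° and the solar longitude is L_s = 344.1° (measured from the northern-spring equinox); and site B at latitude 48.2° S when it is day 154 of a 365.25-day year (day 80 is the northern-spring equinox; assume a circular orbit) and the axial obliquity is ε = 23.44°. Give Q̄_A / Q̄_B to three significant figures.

Q̄_A / Q̄_B ≈ 2.89

— Configuration A (ϕ=-57.5°):
Solar declination: sin δ = sin ε · sin L_s = sin 23.44° × sin 344.1° = -0.10898, so δ = -6.256°.
cos h₀ = −tan(-57.5°) tan(-6.256°) = -0.1721, h₀ = 1.7437 rad.
Bracket: h₀ sin ϕ sin δ + cos ϕ cos δ sin h₀ = 1.7437×-0.84339×-0.10898 + 0.53730×0.99404×0.98508 = 0.160268 + 0.526129 = 0.686397.
Q̄ = (S_0/π) × [bracket] = (1361/π) × 0.686397 = 297.36 W/m².
— Configuration B (ϕ=-48.2°):
Solar longitude: L_s = 360° × (154 − 80)/365.25 = 72.936°.
sin δ = sin 23.44° × sin 72.936° = 0.38028, so δ = +22.351°.
cos h₀ = −tan(-48.2°) tan(+22.351°) = 0.4599, h₀ = 1.0930 rad.
Bracket: h₀ sin ϕ sin δ + cos ϕ cos δ sin h₀ = 1.0930×-0.74548×0.38028 + 0.66653×0.92487×0.88799 = -0.309856 + 0.547405 = 0.237549.
Q̄ = (S_0/π) × [bracket] = (1361/π) × 0.237549 = 102.91 W/m².
Ratio Q̄_A / Q̄_B = 297.36 / 102.91 = 2.890.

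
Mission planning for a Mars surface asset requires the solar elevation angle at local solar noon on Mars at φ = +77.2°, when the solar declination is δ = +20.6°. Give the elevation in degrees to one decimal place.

At local noon the hour angle is zero, so the zenith angle equals |φ − δ| = |+77.2° − (+20.600°)| = 56.600°.
Elevation = 90° − 56.600° = 33.4°.

33.4°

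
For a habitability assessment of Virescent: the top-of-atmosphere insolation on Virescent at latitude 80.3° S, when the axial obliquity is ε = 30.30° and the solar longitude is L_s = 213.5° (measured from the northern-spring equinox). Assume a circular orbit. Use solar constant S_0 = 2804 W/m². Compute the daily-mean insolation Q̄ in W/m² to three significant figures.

Solar declination: sin δ = sin ε · sin L_s = sin 30.30° × sin 213.5° = -0.27847, so δ = -16.169°.
cos h₀ = −tan(-80.3°) tan(-16.169°) = -1.6962 ≤ −1 ⇒ polar day, h₀ = π.
Bracket: h₀ sin ϕ sin δ + cos ϕ cos δ sin h₀ = 3.1416×-0.98570×-0.27847 + 0.16849×0.96045×0.00000 = 0.862331 + 0.000000 = 0.862331.
Q̄ = (S_0/π) × [bracket] = (2804/π) × 0.862331 = 769.7 W/m².

Q̄ ≈ 770 W/m²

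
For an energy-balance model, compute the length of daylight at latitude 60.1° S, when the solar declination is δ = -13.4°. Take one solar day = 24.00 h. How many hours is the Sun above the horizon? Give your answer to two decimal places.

cos H₀ = −tan φ · tan δ = −tan(-60.1°) × tan(-13.400°) = -0.4143, so H₀ = 1.9980 rad = 114.48°.
Daylight = 2H₀/(2π) × 24.00 h = (1.9980/π) × 24.00 = 15.26 h.

15.26 h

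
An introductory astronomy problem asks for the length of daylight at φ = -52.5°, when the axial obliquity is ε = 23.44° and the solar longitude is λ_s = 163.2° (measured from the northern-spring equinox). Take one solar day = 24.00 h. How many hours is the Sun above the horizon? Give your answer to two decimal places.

10.84 h

Solar declination: sin δ = sin ε · sin λ_s = sin 23.44° × sin 163.2° = 0.11497, so δ = +6.602°.
cos H₀ = −tan φ · tan δ = −tan(-52.5°) × tan(+6.602°) = 0.1508, so H₀ = 1.4194 rad = 81.32°.
Daylight = 2H₀/(2π) × 24.00 h = (1.4194/π) × 24.00 = 10.84 h.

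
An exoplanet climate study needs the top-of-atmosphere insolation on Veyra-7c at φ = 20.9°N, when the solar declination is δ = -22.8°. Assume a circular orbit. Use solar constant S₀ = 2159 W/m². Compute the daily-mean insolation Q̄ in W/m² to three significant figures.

Q̄ ≈ 450 W/m²

cos H₀ = −tan(+20.9°) tan(-22.800°) = 0.1605, H₀ = 1.4096 rad.
Bracket: H₀ sin φ sin δ + cos φ cos δ sin H₀ = 1.4096×0.35674×-0.38752 + 0.93420×0.92186×0.98703 = -0.194869 + 0.850032 = 0.655163.
Q̄ = (S₀/π) × [bracket] = (2159/π) × 0.655163 = 450.2 W/m².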